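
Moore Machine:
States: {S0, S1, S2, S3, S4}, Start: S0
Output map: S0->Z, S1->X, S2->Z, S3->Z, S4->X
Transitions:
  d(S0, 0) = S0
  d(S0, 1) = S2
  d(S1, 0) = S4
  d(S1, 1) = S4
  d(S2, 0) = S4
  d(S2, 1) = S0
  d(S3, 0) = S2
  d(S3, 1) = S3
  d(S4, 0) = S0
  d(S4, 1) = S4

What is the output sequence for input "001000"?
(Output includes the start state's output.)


Start: S0 (output Z)
  --0--> S0 (output Z)
  --0--> S0 (output Z)
  --1--> S2 (output Z)
  --0--> S4 (output X)
  --0--> S0 (output Z)
  --0--> S0 (output Z)

"ZZZZXZZ"


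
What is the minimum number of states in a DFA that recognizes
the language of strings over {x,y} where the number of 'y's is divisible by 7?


States track (count of 'y') mod 7.
Need 7 states: one per remainder 0..6; accept = remainder 0.

7


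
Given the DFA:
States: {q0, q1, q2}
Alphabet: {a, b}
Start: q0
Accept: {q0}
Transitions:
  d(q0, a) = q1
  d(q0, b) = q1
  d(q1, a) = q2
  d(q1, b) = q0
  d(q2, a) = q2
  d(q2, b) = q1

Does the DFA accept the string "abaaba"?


Trace: q0 -> q1 -> q0 -> q1 -> q2 -> q1 -> q2
Final state: q2
Accept states: {q0}

No, rejected (final state q2 is not an accept state)


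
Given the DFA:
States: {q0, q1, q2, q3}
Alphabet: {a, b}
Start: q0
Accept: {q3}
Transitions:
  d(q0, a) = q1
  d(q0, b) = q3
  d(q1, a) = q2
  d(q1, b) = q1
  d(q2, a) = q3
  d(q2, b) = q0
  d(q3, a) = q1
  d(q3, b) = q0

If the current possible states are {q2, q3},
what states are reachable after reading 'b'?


Apply transition on 'b' from each current state:
  d(q2, b) = q0
  d(q3, b) = q0

{q0}


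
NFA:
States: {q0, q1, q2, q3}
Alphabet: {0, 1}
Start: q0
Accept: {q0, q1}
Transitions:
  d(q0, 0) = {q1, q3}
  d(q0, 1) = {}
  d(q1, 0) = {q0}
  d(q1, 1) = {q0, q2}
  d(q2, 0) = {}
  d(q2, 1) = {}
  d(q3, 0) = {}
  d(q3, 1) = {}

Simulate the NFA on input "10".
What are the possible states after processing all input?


Start: {q0}
  --1--> {}
  --0--> {}

{} (empty set, no valid transitions)


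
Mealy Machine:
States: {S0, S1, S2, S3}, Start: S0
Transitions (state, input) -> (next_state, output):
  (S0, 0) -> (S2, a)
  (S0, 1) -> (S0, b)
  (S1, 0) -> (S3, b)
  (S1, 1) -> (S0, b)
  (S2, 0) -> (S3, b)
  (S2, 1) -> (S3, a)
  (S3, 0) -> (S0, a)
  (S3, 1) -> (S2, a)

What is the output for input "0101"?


Step-by-step:
  (S0, 0) -> (S2, a)
  (S2, 1) -> (S3, a)
  (S3, 0) -> (S0, a)
  (S0, 1) -> (S0, b)

"aaab"


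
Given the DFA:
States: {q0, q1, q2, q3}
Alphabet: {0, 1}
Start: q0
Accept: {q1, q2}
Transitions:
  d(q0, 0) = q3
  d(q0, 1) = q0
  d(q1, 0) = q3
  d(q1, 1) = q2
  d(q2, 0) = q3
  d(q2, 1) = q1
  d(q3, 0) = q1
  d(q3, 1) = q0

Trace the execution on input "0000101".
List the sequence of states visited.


Input: 0000101
d(q0, 0) = q3
d(q3, 0) = q1
d(q1, 0) = q3
d(q3, 0) = q1
d(q1, 1) = q2
d(q2, 0) = q3
d(q3, 1) = q0


q0 -> q3 -> q1 -> q3 -> q1 -> q2 -> q3 -> q0


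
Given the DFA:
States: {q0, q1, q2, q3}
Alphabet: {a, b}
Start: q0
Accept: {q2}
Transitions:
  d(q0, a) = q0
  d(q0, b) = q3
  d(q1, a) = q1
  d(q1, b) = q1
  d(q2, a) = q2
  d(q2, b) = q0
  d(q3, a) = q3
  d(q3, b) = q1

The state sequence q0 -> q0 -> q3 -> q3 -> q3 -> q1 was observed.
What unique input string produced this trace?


Trace back each transition to find the symbol:
  q0 --[a]--> q0
  q0 --[b]--> q3
  q3 --[a]--> q3
  q3 --[a]--> q3
  q3 --[b]--> q1

"abaab"


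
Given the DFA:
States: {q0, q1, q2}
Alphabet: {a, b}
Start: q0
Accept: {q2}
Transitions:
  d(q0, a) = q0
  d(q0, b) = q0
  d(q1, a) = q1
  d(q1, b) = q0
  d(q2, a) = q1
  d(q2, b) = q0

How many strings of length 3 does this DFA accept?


Enumerating all length-3 strings:
  "aaa" -> q0 [reject]
  "aab" -> q0 [reject]
  "aba" -> q0 [reject]
  "abb" -> q0 [reject]
  "baa" -> q0 [reject]
  "bab" -> q0 [reject]
  "bba" -> q0 [reject]
  "bbb" -> q0 [reject]

0 out of 8


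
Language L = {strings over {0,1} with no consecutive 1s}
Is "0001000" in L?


'11' does not occur

Yes, "0001000" is in L


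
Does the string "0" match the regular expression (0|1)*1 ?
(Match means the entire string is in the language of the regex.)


|string| = 1; first = '0'; last = '0'

No, "0" does not match (0|1)*1


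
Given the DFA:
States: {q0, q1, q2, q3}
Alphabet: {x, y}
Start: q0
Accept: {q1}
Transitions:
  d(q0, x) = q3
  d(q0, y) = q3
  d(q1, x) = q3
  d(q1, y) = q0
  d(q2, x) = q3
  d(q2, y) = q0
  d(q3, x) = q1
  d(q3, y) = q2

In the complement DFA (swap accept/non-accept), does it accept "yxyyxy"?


Trace: q0 -> q3 -> q1 -> q0 -> q3 -> q1 -> q0
Final: q0
Original accept: {q1}
Complement: q0 is not in original accept

Yes, complement accepts (original rejects)


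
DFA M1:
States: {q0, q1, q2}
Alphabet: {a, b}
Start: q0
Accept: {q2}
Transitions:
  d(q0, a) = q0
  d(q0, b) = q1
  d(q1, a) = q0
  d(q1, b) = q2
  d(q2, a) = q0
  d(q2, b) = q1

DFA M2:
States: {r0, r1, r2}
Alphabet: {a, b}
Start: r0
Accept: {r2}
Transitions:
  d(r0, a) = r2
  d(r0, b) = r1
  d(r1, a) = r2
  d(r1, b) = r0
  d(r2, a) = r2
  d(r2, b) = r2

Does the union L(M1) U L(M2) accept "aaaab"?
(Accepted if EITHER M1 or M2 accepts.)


M1: final=q1 accepted=False
M2: final=r2 accepted=True

Yes, union accepts


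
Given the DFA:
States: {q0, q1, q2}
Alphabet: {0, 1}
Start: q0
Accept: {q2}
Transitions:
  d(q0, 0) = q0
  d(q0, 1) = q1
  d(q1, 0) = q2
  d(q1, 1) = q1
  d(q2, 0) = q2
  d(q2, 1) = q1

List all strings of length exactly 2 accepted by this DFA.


All strings of length 2: 4 total
Accepted: 1

"10"


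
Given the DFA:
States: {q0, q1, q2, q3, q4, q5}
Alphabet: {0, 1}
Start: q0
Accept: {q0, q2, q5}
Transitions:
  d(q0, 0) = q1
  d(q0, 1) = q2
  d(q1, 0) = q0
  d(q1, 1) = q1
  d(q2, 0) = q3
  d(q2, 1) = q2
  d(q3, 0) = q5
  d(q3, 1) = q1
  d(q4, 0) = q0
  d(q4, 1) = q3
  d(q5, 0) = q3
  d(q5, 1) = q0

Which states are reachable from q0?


BFS from q0:
  layer 0: {q0}
  layer 1: {q1, q2}
  layer 2: {q3}
  layer 3: {q5}

{q0, q1, q2, q3, q5}


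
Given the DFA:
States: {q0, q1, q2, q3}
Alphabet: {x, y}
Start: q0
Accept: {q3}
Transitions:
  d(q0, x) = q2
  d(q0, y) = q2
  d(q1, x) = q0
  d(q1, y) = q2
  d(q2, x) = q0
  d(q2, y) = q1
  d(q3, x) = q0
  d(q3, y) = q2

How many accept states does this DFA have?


Accept states listed: {q3}
Counting: q3(1)

1


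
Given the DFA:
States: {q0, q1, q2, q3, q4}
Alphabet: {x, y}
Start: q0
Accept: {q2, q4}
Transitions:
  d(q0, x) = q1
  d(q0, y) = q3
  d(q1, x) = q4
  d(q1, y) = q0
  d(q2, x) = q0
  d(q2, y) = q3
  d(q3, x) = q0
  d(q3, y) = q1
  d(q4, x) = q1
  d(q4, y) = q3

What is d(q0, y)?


Looking up transition d(q0, y)

q3


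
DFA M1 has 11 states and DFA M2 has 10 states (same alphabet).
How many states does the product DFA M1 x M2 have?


Product construction pairs every M1 state with every M2 state.
11 * 10 = 110

110


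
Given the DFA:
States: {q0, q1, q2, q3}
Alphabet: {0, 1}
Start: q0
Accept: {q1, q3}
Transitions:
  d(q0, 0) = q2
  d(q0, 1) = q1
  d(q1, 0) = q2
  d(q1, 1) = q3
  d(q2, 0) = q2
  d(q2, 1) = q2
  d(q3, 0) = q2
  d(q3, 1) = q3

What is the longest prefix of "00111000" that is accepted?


Run the DFA, marking each prefix where the state is accepting:
  "" -> q0 [reject]
  "0" -> q2 [reject]
  "00" -> q2 [reject]
  "001" -> q2 [reject]
  "0011" -> q2 [reject]
  "00111" -> q2 [reject]
  "001110" -> q2 [reject]
  "0011100" -> q2 [reject]
  "00111000" -> q2 [reject]

No prefix is accepted


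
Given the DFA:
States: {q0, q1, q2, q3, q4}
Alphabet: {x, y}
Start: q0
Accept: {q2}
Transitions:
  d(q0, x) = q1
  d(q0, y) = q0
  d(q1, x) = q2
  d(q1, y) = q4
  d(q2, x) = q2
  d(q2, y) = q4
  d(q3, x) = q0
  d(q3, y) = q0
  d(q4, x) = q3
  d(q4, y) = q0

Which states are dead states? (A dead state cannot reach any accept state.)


Forward reachability from each state:
  q0 -> reaches accept state q2 (live)
  q1 -> reaches accept state q2 (live)
  q2 -> reaches accept state q2 (live)
  q3 -> reaches accept state q2 (live)
  q4 -> reaches accept state q2 (live)

None (all states can reach an accept state)


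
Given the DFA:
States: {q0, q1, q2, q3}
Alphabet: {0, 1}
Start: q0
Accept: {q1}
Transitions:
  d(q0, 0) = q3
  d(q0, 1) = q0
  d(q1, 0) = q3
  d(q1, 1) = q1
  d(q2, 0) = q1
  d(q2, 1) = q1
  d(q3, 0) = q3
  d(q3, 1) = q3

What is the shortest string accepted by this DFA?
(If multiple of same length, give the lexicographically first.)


BFS by string length (lex-first path to each state shown):
  len 0: q0<-""
  len 1: q0<-"1", q3<-"0"
  len 2: q0<-"11", q3<-"00"
  len 3: q0<-"111", q3<-"000"
  len 4: q0<-"1111", q3<-"0000"
  len 5: q0<-"11111", q3<-"00000"
  len 6: q0<-"111111", q3<-"000000"
  len 7: q0<-"1111111", q3<-"0000000"
  len 8: q0<-"11111111", q3<-"00000000"

No string accepted (empty language)


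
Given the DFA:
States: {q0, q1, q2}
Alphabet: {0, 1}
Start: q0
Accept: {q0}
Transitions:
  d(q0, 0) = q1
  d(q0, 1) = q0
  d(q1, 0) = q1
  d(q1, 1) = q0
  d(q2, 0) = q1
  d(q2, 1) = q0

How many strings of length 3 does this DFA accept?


Enumerating all length-3 strings:
  "000" -> q1 [reject]
  "001" -> q0 [accept]
  "010" -> q1 [reject]
  "011" -> q0 [accept]
  "100" -> q1 [reject]
  "101" -> q0 [accept]
  "110" -> q1 [reject]
  "111" -> q0 [accept]

4 out of 8


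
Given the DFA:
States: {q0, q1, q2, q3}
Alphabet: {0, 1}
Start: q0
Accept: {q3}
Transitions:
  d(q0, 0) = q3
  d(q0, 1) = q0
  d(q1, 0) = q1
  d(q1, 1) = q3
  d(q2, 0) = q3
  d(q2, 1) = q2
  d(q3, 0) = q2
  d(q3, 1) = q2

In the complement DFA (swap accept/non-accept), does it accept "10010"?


Trace: q0 -> q0 -> q3 -> q2 -> q2 -> q3
Final: q3
Original accept: {q3}
Complement: q3 is in original accept

No, complement rejects (original accepts)


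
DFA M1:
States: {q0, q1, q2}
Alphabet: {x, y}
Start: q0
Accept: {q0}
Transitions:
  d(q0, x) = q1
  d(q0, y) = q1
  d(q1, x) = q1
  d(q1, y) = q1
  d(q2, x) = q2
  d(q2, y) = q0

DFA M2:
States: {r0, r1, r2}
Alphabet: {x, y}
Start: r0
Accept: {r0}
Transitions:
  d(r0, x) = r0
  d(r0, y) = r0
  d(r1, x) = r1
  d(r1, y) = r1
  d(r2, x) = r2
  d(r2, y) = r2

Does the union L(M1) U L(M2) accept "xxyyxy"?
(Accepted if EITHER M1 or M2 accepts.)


M1: final=q1 accepted=False
M2: final=r0 accepted=True

Yes, union accepts


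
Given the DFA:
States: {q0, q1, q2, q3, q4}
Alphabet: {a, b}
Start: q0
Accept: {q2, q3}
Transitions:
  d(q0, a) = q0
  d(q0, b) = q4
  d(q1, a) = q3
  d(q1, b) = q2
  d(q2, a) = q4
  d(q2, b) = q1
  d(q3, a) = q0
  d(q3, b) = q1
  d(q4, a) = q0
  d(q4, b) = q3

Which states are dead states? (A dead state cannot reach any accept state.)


Forward reachability from each state:
  q0 -> reaches accept state q2 (live)
  q1 -> reaches accept state q2 (live)
  q2 -> reaches accept state q2 (live)
  q3 -> reaches accept state q2 (live)
  q4 -> reaches accept state q2 (live)

None (all states can reach an accept state)


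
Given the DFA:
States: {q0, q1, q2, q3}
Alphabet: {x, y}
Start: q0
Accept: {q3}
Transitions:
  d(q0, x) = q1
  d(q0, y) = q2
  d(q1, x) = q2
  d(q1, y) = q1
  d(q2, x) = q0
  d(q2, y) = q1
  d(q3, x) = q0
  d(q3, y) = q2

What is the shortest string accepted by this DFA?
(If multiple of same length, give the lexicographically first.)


BFS by string length (lex-first path to each state shown):
  len 0: q0<-""
  len 1: q1<-"x", q2<-"y"
  len 2: q0<-"yx", q1<-"xy", q2<-"xx"
  len 3: q0<-"xxx", q1<-"xxy", q2<-"xyx"
  len 4: q0<-"xyxx", q1<-"xxxx", q2<-"xxxy"
  len 5: q0<-"xxxyx", q1<-"xxxxy", q2<-"xxxxx"
  len 6: q0<-"xxxxxx", q1<-"xxxxxy", q2<-"xxxxyx"
  len 7: q0<-"xxxxyxx", q1<-"xxxxxxx", q2<-"xxxxxxy"
  len 8: q0<-"xxxxxxyx", q1<-"xxxxxxxy", q2<-"xxxxxxxx"

No string accepted (empty language)


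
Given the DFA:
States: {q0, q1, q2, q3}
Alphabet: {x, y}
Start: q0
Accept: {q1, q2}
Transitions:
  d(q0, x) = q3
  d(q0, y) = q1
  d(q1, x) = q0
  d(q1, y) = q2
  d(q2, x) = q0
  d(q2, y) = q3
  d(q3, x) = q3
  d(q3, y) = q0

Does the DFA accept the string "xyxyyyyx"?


Trace: q0 -> q3 -> q0 -> q3 -> q0 -> q1 -> q2 -> q3 -> q3
Final state: q3
Accept states: {q1, q2}

No, rejected (final state q3 is not an accept state)


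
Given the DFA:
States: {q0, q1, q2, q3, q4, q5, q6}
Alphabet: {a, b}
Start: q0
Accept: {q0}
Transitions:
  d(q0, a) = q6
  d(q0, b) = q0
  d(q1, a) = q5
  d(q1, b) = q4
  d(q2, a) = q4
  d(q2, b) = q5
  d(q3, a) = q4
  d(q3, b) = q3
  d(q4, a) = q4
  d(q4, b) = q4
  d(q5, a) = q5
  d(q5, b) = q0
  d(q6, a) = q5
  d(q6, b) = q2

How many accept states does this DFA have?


Accept states listed: {q0}
Counting: q0(1)

1


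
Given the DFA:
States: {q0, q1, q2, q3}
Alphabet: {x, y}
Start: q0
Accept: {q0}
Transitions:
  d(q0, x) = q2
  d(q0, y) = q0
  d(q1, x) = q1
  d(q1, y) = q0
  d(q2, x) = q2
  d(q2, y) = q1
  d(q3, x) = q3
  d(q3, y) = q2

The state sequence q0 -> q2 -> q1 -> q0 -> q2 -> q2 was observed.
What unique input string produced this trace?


Trace back each transition to find the symbol:
  q0 --[x]--> q2
  q2 --[y]--> q1
  q1 --[y]--> q0
  q0 --[x]--> q2
  q2 --[x]--> q2

"xyyxx"


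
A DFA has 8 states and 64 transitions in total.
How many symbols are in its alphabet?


Each state has exactly one transition per symbol.
|alphabet| = transitions / states = 64 / 8 = 8

8


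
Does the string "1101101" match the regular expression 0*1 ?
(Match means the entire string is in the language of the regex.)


|string| = 7; first = '1'; last = '1'

No, "1101101" does not match 0*1


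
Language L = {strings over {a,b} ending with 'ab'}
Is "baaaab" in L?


last two symbols = 'ab'

Yes, "baaaab" is in L


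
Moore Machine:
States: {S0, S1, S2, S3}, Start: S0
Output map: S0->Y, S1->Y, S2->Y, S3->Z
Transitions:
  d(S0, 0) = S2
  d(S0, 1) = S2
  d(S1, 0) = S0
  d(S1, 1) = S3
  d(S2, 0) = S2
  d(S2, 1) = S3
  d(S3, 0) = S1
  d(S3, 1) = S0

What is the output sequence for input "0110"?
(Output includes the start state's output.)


Start: S0 (output Y)
  --0--> S2 (output Y)
  --1--> S3 (output Z)
  --1--> S0 (output Y)
  --0--> S2 (output Y)

"YYZYY"


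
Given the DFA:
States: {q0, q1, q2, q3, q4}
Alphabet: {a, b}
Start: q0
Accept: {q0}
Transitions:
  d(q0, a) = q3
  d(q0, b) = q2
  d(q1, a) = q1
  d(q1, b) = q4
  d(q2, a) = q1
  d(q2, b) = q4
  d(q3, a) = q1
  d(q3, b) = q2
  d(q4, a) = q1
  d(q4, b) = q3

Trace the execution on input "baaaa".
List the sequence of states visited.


Input: baaaa
d(q0, b) = q2
d(q2, a) = q1
d(q1, a) = q1
d(q1, a) = q1
d(q1, a) = q1


q0 -> q2 -> q1 -> q1 -> q1 -> q1


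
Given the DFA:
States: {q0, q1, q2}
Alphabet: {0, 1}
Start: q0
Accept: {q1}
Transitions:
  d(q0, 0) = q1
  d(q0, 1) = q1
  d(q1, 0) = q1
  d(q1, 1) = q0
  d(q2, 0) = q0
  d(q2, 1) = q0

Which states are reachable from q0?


BFS from q0:
  layer 0: {q0}
  layer 1: {q1}

{q0, q1}


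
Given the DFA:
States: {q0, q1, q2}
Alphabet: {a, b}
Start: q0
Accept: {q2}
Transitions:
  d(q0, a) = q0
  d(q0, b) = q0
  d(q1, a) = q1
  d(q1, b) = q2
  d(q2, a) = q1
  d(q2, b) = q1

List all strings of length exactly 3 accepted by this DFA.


All strings of length 3: 8 total
Accepted: 0

None


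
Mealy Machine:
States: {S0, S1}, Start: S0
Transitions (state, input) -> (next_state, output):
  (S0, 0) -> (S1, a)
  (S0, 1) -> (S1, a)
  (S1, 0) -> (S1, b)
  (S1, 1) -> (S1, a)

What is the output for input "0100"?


Step-by-step:
  (S0, 0) -> (S1, a)
  (S1, 1) -> (S1, a)
  (S1, 0) -> (S1, b)
  (S1, 0) -> (S1, b)

"aabb"


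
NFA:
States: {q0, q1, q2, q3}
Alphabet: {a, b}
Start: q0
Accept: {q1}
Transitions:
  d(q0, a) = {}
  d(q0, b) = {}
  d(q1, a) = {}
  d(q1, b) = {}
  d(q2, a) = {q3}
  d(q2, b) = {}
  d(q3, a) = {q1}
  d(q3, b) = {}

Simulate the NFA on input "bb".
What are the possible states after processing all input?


Start: {q0}
  --b--> {}
  --b--> {}

{} (empty set, no valid transitions)


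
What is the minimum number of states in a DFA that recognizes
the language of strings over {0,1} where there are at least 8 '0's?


States: count = 0, 1, ..., 7, and a final '>= 8' state.
Total: 8 + 1 = 9. Accept = '>= 8' state.

9


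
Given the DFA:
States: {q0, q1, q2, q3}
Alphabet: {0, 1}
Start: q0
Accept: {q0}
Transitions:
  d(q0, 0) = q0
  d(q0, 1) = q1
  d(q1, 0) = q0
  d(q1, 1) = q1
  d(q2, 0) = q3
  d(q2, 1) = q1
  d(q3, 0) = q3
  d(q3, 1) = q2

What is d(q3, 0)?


Looking up transition d(q3, 0)

q3


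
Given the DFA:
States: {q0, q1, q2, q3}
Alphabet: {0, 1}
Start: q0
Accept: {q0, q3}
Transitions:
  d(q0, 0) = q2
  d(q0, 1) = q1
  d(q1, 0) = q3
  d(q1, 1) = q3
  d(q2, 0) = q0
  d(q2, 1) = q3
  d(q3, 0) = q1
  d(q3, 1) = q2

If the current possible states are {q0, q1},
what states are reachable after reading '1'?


Apply transition on '1' from each current state:
  d(q0, 1) = q1
  d(q1, 1) = q3

{q1, q3}


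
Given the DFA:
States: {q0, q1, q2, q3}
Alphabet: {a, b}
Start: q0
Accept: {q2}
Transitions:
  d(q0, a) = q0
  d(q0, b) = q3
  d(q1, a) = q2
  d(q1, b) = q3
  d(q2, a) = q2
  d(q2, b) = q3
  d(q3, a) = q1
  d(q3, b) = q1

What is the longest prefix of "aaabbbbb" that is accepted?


Run the DFA, marking each prefix where the state is accepting:
  "" -> q0 [reject]
  "a" -> q0 [reject]
  "aa" -> q0 [reject]
  "aaa" -> q0 [reject]
  "aaab" -> q3 [reject]
  "aaabb" -> q1 [reject]
  "aaabbb" -> q3 [reject]
  "aaabbbb" -> q1 [reject]
  "aaabbbbb" -> q3 [reject]

No prefix is accepted


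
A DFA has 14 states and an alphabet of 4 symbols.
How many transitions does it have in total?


Each state has exactly one transition per symbol.
14 * 4 = 56

56


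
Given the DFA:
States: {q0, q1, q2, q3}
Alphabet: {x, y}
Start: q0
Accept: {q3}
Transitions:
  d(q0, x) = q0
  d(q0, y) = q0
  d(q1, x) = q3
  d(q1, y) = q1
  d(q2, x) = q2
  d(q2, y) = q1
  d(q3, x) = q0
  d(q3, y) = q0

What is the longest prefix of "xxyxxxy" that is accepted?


Run the DFA, marking each prefix where the state is accepting:
  "" -> q0 [reject]
  "x" -> q0 [reject]
  "xx" -> q0 [reject]
  "xxy" -> q0 [reject]
  "xxyx" -> q0 [reject]
  "xxyxx" -> q0 [reject]
  "xxyxxx" -> q0 [reject]
  "xxyxxxy" -> q0 [reject]

No prefix is accepted


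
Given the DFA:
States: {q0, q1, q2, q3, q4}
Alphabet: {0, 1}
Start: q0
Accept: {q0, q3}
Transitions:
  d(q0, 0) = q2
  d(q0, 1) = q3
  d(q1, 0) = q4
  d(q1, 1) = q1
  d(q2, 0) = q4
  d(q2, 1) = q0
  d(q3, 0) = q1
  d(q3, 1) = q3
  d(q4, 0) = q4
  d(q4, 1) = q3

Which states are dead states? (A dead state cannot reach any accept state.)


Forward reachability from each state:
  q0 -> reaches accept state q0 (live)
  q1 -> reaches accept state q3 (live)
  q2 -> reaches accept state q0 (live)
  q3 -> reaches accept state q3 (live)
  q4 -> reaches accept state q3 (live)

None (all states can reach an accept state)


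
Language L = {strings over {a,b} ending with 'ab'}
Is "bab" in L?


last two symbols = 'ab'

Yes, "bab" is in L


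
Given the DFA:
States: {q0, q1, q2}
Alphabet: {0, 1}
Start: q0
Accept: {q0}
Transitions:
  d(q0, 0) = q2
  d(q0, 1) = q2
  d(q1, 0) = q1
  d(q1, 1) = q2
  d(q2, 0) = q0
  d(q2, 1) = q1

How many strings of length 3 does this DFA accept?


Enumerating all length-3 strings:
  "000" -> q2 [reject]
  "001" -> q2 [reject]
  "010" -> q1 [reject]
  "011" -> q2 [reject]
  "100" -> q2 [reject]
  "101" -> q2 [reject]
  "110" -> q1 [reject]
  "111" -> q2 [reject]

0 out of 8


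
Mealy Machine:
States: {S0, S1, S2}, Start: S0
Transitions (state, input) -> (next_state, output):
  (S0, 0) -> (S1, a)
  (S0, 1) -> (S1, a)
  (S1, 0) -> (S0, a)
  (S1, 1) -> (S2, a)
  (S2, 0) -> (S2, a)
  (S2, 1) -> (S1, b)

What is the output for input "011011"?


Step-by-step:
  (S0, 0) -> (S1, a)
  (S1, 1) -> (S2, a)
  (S2, 1) -> (S1, b)
  (S1, 0) -> (S0, a)
  (S0, 1) -> (S1, a)
  (S1, 1) -> (S2, a)

"aabaaa"


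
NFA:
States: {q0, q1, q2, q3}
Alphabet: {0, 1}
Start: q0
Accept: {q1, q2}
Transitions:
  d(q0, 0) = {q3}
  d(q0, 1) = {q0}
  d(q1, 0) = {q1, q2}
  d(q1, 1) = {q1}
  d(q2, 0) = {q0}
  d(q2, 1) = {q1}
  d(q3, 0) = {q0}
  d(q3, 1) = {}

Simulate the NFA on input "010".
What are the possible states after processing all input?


Start: {q0}
  --0--> {q3}
  --1--> {}
  --0--> {}

{} (empty set, no valid transitions)


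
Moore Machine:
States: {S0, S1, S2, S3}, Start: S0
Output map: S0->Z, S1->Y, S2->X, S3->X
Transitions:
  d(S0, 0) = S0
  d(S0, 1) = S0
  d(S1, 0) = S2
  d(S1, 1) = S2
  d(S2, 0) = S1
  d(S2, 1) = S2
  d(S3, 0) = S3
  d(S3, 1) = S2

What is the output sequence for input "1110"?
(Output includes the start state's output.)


Start: S0 (output Z)
  --1--> S0 (output Z)
  --1--> S0 (output Z)
  --1--> S0 (output Z)
  --0--> S0 (output Z)

"ZZZZZ"


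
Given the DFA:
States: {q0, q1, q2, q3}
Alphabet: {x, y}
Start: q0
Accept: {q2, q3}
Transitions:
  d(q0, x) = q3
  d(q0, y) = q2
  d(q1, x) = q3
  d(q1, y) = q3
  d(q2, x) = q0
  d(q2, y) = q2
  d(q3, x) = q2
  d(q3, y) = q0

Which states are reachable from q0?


BFS from q0:
  layer 0: {q0}
  layer 1: {q2, q3}

{q0, q2, q3}


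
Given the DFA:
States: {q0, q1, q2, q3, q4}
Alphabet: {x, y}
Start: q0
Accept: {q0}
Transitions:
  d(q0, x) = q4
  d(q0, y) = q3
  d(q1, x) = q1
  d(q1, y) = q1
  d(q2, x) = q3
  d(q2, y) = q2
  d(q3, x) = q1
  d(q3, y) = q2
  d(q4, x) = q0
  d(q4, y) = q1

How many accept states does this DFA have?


Accept states listed: {q0}
Counting: q0(1)

1


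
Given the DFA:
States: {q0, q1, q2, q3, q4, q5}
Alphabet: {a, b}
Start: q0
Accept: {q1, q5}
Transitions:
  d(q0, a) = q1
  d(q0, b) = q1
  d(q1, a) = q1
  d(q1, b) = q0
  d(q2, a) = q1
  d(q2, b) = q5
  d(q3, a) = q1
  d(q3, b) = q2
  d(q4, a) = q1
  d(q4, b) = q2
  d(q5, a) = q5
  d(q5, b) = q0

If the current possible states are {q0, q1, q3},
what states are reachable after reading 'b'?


Apply transition on 'b' from each current state:
  d(q0, b) = q1
  d(q1, b) = q0
  d(q3, b) = q2

{q0, q1, q2}


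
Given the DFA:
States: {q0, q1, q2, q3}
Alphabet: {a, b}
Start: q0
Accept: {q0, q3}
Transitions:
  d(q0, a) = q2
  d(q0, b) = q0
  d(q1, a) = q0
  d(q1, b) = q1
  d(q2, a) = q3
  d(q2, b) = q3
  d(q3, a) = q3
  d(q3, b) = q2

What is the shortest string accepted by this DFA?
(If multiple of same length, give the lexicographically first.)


BFS by string length (lex-first path to each state shown):
  len 0: q0<-""
Found accept state at length 0.

"" (empty string)


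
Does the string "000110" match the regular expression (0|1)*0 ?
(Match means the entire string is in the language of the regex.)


|string| = 6; first = '0'; last = '0'

Yes, "000110" matches (0|1)*0


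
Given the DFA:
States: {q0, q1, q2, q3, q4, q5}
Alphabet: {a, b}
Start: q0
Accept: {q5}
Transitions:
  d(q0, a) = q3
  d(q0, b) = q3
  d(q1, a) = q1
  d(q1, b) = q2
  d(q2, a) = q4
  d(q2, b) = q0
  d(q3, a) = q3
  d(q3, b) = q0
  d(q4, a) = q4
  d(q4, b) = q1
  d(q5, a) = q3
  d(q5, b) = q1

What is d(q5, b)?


Looking up transition d(q5, b)

q1


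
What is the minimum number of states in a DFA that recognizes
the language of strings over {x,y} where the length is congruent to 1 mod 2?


States track (length) mod 2.
Need 2 states: one per remainder 0..1; accept = remainder 1.

2


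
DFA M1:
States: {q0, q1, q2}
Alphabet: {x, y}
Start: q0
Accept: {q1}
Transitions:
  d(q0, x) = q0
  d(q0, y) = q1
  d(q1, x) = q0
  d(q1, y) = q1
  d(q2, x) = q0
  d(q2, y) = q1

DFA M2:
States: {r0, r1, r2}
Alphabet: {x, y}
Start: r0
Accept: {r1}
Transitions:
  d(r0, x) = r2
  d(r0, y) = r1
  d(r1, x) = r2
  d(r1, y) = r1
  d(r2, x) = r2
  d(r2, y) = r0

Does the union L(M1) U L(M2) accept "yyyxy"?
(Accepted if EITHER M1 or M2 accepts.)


M1: final=q1 accepted=True
M2: final=r0 accepted=False

Yes, union accepts


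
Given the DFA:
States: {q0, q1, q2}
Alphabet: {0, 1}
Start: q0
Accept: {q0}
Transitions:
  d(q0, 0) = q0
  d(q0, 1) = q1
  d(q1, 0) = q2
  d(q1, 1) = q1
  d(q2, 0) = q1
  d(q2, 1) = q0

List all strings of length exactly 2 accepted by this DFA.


All strings of length 2: 4 total
Accepted: 1

"00"


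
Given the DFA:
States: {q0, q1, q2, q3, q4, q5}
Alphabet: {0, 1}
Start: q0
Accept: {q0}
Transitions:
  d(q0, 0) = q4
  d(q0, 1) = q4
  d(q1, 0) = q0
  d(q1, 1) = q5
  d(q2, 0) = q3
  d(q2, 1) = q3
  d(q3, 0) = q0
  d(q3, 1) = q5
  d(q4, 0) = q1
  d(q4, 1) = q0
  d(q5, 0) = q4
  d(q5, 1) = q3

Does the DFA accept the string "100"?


Trace: q0 -> q4 -> q1 -> q0
Final state: q0
Accept states: {q0}

Yes, accepted (final state q0 is an accept state)


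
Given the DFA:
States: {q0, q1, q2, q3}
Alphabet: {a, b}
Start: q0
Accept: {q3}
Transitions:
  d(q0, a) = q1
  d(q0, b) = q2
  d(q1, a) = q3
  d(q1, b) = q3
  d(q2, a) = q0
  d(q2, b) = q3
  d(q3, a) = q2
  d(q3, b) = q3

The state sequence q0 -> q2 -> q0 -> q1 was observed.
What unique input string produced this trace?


Trace back each transition to find the symbol:
  q0 --[b]--> q2
  q2 --[a]--> q0
  q0 --[a]--> q1

"baa"


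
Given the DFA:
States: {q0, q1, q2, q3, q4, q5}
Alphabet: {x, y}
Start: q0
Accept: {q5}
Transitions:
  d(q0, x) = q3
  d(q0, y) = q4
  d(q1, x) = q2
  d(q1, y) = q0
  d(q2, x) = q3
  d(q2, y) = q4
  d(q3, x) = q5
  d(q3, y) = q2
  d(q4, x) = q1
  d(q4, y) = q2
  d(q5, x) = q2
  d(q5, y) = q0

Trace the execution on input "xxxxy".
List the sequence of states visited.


Input: xxxxy
d(q0, x) = q3
d(q3, x) = q5
d(q5, x) = q2
d(q2, x) = q3
d(q3, y) = q2


q0 -> q3 -> q5 -> q2 -> q3 -> q2


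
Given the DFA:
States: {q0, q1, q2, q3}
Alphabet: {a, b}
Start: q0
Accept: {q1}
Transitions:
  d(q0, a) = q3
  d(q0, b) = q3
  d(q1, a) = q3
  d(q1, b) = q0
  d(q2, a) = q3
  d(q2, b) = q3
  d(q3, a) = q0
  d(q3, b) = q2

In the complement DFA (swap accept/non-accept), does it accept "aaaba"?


Trace: q0 -> q3 -> q0 -> q3 -> q2 -> q3
Final: q3
Original accept: {q1}
Complement: q3 is not in original accept

Yes, complement accepts (original rejects)


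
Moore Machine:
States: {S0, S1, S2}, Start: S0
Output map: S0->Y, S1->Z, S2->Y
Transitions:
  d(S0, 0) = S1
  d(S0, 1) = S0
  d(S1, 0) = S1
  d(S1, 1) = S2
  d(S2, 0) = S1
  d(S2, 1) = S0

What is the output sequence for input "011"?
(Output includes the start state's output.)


Start: S0 (output Y)
  --0--> S1 (output Z)
  --1--> S2 (output Y)
  --1--> S0 (output Y)

"YZYY"


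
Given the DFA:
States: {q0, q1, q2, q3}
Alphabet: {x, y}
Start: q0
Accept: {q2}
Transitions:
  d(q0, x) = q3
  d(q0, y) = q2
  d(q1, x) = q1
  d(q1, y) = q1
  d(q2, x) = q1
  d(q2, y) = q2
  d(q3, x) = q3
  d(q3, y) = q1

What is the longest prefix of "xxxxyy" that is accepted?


Run the DFA, marking each prefix where the state is accepting:
  "" -> q0 [reject]
  "x" -> q3 [reject]
  "xx" -> q3 [reject]
  "xxx" -> q3 [reject]
  "xxxx" -> q3 [reject]
  "xxxxy" -> q1 [reject]
  "xxxxyy" -> q1 [reject]

No prefix is accepted


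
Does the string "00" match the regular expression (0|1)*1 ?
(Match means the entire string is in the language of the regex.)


|string| = 2; first = '0'; last = '0'

No, "00" does not match (0|1)*1


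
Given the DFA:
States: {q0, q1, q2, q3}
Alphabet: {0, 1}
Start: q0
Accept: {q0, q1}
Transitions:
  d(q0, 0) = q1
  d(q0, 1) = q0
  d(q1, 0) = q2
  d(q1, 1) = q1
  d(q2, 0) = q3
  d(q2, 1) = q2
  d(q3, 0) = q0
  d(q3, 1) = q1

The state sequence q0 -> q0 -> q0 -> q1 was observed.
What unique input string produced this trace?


Trace back each transition to find the symbol:
  q0 --[1]--> q0
  q0 --[1]--> q0
  q0 --[0]--> q1

"110"


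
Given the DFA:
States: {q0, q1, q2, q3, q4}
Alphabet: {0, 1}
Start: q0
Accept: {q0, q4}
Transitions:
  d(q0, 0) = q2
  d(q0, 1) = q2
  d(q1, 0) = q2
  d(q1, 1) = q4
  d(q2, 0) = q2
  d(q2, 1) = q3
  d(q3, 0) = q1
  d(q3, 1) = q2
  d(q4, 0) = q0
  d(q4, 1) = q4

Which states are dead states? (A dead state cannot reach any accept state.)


Forward reachability from each state:
  q0 -> reaches accept state q0 (live)
  q1 -> reaches accept state q0 (live)
  q2 -> reaches accept state q0 (live)
  q3 -> reaches accept state q0 (live)
  q4 -> reaches accept state q0 (live)

None (all states can reach an accept state)


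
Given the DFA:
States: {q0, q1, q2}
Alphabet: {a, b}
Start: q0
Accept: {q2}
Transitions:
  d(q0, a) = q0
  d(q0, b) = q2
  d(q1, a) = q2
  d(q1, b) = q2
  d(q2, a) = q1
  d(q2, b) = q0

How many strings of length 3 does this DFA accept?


Enumerating all length-3 strings:
  "aaa" -> q0 [reject]
  "aab" -> q2 [accept]
  "aba" -> q1 [reject]
  "abb" -> q0 [reject]
  "baa" -> q2 [accept]
  "bab" -> q2 [accept]
  "bba" -> q0 [reject]
  "bbb" -> q2 [accept]

4 out of 8


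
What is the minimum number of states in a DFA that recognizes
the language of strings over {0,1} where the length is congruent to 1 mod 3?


States track (length) mod 3.
Need 3 states: one per remainder 0..2; accept = remainder 1.

3


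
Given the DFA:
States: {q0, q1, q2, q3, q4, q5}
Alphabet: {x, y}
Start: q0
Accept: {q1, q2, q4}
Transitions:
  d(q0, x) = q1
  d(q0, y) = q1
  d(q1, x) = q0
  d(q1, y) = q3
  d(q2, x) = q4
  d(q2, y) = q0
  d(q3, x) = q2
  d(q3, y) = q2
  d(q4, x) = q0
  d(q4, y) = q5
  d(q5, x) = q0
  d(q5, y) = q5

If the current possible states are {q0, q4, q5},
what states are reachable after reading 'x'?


Apply transition on 'x' from each current state:
  d(q0, x) = q1
  d(q4, x) = q0
  d(q5, x) = q0

{q0, q1}


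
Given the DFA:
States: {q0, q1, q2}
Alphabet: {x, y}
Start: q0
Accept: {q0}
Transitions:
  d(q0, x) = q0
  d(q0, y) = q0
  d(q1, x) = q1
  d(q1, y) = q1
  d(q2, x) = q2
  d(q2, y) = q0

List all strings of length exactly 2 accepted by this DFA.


All strings of length 2: 4 total
Accepted: 4

"xx", "xy", "yx", "yy"


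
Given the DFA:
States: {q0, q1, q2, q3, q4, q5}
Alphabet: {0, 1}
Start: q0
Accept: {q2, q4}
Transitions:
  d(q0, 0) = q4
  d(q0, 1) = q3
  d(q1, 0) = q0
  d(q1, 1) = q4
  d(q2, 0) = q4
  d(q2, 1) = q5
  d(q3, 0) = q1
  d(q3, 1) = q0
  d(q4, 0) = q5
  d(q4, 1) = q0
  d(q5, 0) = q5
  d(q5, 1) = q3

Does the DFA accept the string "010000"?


Trace: q0 -> q4 -> q0 -> q4 -> q5 -> q5 -> q5
Final state: q5
Accept states: {q2, q4}

No, rejected (final state q5 is not an accept state)


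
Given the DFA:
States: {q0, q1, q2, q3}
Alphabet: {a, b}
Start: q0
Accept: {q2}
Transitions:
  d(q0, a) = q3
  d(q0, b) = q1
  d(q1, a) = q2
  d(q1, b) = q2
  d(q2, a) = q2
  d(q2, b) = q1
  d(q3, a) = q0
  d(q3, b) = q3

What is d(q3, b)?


Looking up transition d(q3, b)

q3


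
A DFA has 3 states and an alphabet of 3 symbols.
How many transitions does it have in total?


Each state has exactly one transition per symbol.
3 * 3 = 9

9


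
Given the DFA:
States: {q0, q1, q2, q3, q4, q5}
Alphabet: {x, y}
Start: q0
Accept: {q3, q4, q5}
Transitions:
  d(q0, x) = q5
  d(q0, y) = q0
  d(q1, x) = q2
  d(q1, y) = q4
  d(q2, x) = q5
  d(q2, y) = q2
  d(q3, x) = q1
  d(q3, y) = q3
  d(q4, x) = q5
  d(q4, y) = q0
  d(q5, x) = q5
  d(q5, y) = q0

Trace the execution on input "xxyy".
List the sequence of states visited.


Input: xxyy
d(q0, x) = q5
d(q5, x) = q5
d(q5, y) = q0
d(q0, y) = q0


q0 -> q5 -> q5 -> q0 -> q0


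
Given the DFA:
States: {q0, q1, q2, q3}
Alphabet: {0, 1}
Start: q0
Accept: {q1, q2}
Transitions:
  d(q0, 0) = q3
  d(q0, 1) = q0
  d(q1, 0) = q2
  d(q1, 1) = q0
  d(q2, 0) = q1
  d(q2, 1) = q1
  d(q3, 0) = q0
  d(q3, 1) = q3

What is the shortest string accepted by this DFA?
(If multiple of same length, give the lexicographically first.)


BFS by string length (lex-first path to each state shown):
  len 0: q0<-""
  len 1: q0<-"1", q3<-"0"
  len 2: q0<-"00", q3<-"01"
  len 3: q0<-"001", q3<-"000"
  len 4: q0<-"0000", q3<-"0001"
  len 5: q0<-"00001", q3<-"00000"
  len 6: q0<-"000000", q3<-"000001"
  len 7: q0<-"0000001", q3<-"0000000"
  len 8: q0<-"00000000", q3<-"00000001"

No string accepted (empty language)


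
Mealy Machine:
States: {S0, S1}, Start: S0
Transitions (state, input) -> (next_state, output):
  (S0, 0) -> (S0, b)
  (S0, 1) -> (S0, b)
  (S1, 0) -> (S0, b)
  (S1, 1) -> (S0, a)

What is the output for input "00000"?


Step-by-step:
  (S0, 0) -> (S0, b)
  (S0, 0) -> (S0, b)
  (S0, 0) -> (S0, b)
  (S0, 0) -> (S0, b)
  (S0, 0) -> (S0, b)

"bbbbb"


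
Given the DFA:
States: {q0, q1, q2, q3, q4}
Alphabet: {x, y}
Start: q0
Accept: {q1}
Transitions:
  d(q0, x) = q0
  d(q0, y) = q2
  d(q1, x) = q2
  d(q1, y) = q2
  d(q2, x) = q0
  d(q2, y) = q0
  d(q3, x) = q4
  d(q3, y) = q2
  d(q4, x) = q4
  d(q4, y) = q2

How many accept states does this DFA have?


Accept states listed: {q1}
Counting: q1(1)

1


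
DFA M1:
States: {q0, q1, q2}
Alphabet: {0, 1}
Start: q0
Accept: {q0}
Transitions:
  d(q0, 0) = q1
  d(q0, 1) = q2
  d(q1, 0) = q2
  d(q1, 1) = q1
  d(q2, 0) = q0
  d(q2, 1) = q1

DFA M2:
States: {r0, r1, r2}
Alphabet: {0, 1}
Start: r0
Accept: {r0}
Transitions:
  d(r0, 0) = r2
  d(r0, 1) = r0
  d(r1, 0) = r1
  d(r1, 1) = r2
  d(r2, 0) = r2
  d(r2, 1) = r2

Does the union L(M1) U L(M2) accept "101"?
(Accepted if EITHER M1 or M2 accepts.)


M1: final=q2 accepted=False
M2: final=r2 accepted=False

No, union rejects (neither accepts)


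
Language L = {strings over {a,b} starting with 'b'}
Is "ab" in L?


first symbol = 'a'

No, "ab" is not in L


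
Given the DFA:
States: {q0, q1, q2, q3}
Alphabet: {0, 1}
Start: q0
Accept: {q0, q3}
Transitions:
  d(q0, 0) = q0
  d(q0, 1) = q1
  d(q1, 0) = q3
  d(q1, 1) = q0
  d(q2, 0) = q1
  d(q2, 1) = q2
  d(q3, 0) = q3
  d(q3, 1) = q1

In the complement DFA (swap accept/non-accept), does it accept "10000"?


Trace: q0 -> q1 -> q3 -> q3 -> q3 -> q3
Final: q3
Original accept: {q0, q3}
Complement: q3 is in original accept

No, complement rejects (original accepts)


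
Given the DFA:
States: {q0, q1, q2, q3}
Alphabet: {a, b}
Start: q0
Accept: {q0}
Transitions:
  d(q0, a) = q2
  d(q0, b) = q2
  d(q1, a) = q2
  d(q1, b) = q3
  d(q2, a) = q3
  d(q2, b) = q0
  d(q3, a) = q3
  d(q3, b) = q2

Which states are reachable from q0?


BFS from q0:
  layer 0: {q0}
  layer 1: {q2}
  layer 2: {q3}

{q0, q2, q3}


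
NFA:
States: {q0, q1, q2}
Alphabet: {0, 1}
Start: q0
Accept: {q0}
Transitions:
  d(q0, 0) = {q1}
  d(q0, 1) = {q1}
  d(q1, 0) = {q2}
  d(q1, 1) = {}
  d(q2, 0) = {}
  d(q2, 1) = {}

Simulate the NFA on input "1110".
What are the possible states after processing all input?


Start: {q0}
  --1--> {q1}
  --1--> {}
  --1--> {}
  --0--> {}

{} (empty set, no valid transitions)


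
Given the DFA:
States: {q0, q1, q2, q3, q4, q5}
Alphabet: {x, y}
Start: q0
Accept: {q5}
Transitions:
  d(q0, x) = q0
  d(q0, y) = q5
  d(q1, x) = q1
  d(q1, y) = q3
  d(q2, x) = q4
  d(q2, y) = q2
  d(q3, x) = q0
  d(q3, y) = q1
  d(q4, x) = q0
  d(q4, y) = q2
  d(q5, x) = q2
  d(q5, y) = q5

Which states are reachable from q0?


BFS from q0:
  layer 0: {q0}
  layer 1: {q5}
  layer 2: {q2}
  layer 3: {q4}

{q0, q2, q4, q5}


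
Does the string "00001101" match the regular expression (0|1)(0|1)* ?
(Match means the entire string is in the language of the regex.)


|string| = 8; first = '0'; last = '1'

Yes, "00001101" matches (0|1)(0|1)*


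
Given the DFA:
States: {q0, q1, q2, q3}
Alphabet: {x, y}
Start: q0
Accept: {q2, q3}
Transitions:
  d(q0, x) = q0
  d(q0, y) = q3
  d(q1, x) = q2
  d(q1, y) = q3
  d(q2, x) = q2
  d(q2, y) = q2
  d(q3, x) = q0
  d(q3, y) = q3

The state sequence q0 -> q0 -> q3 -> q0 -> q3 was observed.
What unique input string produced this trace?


Trace back each transition to find the symbol:
  q0 --[x]--> q0
  q0 --[y]--> q3
  q3 --[x]--> q0
  q0 --[y]--> q3

"xyxy"


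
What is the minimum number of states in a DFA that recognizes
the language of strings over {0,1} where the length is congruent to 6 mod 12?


States track (length) mod 12.
Need 12 states: one per remainder 0..11; accept = remainder 6.

12


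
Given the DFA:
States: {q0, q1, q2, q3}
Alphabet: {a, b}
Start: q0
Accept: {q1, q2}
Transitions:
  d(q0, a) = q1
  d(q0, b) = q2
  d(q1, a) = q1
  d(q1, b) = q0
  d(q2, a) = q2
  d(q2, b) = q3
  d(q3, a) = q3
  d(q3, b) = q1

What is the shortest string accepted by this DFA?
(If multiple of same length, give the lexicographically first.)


BFS by string length (lex-first path to each state shown):
  len 0: q0<-""
  len 1: q1<-"a", q2<-"b"
Found accept state at length 1.

"a"


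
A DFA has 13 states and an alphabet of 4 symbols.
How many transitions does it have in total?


Each state has exactly one transition per symbol.
13 * 4 = 52

52


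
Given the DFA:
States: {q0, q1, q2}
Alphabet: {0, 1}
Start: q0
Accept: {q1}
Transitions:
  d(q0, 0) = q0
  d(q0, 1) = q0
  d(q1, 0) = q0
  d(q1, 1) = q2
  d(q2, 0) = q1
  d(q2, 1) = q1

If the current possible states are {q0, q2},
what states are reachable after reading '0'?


Apply transition on '0' from each current state:
  d(q0, 0) = q0
  d(q2, 0) = q1

{q0, q1}


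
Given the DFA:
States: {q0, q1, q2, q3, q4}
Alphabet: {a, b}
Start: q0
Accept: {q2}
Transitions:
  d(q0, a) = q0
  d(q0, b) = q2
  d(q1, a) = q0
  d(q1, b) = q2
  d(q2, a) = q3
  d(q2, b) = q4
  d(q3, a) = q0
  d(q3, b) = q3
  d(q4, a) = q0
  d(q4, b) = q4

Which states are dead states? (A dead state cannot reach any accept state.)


Forward reachability from each state:
  q0 -> reaches accept state q2 (live)
  q1 -> reaches accept state q2 (live)
  q2 -> reaches accept state q2 (live)
  q3 -> reaches accept state q2 (live)
  q4 -> reaches accept state q2 (live)

None (all states can reach an accept state)


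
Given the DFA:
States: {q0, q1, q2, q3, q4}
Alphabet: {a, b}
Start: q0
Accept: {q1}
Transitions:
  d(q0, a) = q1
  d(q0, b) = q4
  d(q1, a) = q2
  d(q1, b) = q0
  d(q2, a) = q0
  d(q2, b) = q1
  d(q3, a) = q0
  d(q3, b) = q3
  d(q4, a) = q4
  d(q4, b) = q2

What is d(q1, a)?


Looking up transition d(q1, a)

q2


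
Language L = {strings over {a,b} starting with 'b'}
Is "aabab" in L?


first symbol = 'a'

No, "aabab" is not in L


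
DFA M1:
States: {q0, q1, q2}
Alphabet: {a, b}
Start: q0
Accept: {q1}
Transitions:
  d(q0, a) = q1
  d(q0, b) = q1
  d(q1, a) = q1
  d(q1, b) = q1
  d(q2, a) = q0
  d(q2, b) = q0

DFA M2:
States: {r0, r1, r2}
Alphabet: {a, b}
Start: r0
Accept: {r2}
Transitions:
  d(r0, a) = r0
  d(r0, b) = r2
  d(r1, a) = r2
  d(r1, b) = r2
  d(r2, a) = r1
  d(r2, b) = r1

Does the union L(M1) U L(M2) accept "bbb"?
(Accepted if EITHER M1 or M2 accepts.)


M1: final=q1 accepted=True
M2: final=r2 accepted=True

Yes, union accepts


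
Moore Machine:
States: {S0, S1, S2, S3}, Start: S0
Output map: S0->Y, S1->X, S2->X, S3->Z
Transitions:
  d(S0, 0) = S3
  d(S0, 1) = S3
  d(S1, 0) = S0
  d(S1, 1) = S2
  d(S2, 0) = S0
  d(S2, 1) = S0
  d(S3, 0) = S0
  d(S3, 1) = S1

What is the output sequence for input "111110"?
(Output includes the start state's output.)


Start: S0 (output Y)
  --1--> S3 (output Z)
  --1--> S1 (output X)
  --1--> S2 (output X)
  --1--> S0 (output Y)
  --1--> S3 (output Z)
  --0--> S0 (output Y)

"YZXXYZY"


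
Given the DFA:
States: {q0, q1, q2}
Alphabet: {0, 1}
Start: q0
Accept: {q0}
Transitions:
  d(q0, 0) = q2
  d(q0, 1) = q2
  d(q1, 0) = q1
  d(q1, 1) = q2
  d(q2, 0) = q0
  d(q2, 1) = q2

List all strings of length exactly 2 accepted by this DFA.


All strings of length 2: 4 total
Accepted: 2

"00", "10"


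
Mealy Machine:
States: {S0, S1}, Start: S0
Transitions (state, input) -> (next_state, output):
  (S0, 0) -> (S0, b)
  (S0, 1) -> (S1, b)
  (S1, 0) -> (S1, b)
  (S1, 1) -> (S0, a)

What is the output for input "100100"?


Step-by-step:
  (S0, 1) -> (S1, b)
  (S1, 0) -> (S1, b)
  (S1, 0) -> (S1, b)
  (S1, 1) -> (S0, a)
  (S0, 0) -> (S0, b)
  (S0, 0) -> (S0, b)

"bbbabb"


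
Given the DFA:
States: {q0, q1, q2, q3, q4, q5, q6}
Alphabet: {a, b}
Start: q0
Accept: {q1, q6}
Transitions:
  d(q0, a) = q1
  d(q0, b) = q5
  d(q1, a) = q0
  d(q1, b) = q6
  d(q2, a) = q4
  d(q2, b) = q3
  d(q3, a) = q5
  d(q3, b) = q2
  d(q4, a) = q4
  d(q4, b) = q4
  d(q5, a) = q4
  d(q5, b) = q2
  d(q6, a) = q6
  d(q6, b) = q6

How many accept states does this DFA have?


Accept states listed: {q1, q6}
Counting: q1(1) q6(2)

2


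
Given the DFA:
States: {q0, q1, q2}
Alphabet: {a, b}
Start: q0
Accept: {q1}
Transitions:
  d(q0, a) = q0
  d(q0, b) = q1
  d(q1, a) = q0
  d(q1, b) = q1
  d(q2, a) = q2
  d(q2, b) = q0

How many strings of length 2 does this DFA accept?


Enumerating all length-2 strings:
  "aa" -> q0 [reject]
  "ab" -> q1 [accept]
  "ba" -> q0 [reject]
  "bb" -> q1 [accept]

2 out of 4
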